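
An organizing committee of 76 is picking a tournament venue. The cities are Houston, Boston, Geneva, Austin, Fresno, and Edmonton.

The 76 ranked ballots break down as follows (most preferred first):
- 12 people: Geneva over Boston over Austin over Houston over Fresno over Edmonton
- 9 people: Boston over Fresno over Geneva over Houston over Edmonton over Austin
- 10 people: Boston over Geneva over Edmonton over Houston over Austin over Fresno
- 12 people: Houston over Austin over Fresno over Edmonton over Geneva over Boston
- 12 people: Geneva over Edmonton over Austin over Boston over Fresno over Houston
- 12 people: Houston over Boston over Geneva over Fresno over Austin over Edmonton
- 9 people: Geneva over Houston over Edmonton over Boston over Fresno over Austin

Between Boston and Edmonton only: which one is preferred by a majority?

Boston is ranked above Edmonton on 43 ballots; Edmonton above Boston on 33.

Boston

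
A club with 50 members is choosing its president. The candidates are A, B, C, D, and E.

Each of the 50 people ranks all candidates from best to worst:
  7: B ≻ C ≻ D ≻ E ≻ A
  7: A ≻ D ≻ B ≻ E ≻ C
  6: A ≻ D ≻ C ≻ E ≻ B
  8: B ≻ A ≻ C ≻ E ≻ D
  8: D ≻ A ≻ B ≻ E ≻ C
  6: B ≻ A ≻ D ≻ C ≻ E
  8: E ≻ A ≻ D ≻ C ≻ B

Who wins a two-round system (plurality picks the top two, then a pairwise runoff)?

A

Round 1 first-place votes: A 13, B 21, C 0, D 8, E 8. B and A advance.
Runoff: B is ranked above A on 21 ballots, A above B on 29.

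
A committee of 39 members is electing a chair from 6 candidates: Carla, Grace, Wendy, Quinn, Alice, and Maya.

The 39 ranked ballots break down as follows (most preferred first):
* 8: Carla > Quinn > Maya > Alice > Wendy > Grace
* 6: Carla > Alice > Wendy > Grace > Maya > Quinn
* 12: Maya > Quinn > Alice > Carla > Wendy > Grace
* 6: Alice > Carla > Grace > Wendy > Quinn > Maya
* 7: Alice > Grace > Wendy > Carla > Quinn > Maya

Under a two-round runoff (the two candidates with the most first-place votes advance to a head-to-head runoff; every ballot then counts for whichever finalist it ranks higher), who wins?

Round 1 first-place votes: Carla 14, Grace 0, Wendy 0, Quinn 0, Alice 13, Maya 12. Carla and Alice advance.
Runoff: Carla is ranked above Alice on 14 ballots, Alice above Carla on 25.

Alice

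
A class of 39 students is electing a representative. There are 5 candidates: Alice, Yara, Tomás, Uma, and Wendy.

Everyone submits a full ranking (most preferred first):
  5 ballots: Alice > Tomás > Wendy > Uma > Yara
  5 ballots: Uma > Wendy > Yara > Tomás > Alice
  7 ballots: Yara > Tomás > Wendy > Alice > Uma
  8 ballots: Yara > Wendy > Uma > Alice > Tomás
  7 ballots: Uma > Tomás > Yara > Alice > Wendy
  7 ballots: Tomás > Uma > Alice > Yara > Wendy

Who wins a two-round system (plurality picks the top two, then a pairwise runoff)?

Uma

Round 1 first-place votes: Alice 5, Yara 15, Tomás 7, Uma 12, Wendy 0. Yara and Uma advance.
Runoff: Yara is ranked above Uma on 15 ballots, Uma above Yara on 24.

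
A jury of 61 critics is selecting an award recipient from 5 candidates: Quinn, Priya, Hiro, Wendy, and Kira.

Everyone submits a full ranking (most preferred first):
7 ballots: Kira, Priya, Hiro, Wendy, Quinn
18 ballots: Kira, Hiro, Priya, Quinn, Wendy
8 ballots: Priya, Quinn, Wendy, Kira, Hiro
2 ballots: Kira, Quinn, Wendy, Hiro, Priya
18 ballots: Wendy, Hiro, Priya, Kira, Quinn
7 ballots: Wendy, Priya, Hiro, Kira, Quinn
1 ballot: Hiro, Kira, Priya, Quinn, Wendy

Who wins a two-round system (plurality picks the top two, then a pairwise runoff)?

Round 1 first-place votes: Quinn 0, Priya 8, Hiro 1, Wendy 25, Kira 27. Kira and Wendy advance.
Runoff: Kira is ranked above Wendy on 28 ballots, Wendy above Kira on 33.

Wendy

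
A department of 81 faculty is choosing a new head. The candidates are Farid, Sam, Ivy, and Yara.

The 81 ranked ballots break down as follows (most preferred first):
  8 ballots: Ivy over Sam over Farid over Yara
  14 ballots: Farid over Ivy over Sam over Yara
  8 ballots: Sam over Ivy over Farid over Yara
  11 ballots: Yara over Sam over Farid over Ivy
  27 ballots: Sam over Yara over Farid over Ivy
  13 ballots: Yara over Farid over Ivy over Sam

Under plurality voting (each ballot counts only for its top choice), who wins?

Sam

First-place votes: Farid 14, Sam 35, Ivy 8, Yara 24.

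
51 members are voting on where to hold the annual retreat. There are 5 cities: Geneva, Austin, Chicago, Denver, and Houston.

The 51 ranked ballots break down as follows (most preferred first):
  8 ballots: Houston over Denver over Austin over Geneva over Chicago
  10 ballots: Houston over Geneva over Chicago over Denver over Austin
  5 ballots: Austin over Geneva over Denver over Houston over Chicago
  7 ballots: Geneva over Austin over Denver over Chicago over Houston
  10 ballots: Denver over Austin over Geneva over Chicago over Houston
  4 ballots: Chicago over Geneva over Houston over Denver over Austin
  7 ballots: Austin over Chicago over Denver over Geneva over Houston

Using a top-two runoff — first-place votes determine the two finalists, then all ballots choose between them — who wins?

Round 1 first-place votes: Geneva 7, Austin 12, Chicago 4, Denver 10, Houston 18. Houston and Austin advance.
Runoff: Houston is ranked above Austin on 22 ballots, Austin above Houston on 29.

Austin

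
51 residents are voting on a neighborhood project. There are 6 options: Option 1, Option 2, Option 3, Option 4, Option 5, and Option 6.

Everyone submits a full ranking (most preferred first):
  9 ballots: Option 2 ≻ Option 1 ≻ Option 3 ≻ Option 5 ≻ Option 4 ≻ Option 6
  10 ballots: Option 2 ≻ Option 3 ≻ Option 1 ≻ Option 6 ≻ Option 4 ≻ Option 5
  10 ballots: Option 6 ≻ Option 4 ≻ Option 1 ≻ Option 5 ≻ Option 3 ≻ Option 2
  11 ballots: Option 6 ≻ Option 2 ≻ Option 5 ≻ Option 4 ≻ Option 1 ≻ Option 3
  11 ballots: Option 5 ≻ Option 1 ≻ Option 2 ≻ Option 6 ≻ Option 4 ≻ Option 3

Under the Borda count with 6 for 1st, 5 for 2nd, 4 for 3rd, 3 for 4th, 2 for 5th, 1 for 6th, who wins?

Option 2

Option 1: 9×5 + 10×4 + 10×4 + 11×2 + 11×5 = 202
Option 2: 9×6 + 10×6 + 10×1 + 11×5 + 11×4 = 223
Option 3: 9×4 + 10×5 + 10×2 + 11×1 + 11×1 = 128
Option 4: 9×2 + 10×2 + 10×5 + 11×3 + 11×2 = 143
Option 5: 9×3 + 10×1 + 10×3 + 11×4 + 11×6 = 177
Option 6: 9×1 + 10×3 + 10×6 + 11×6 + 11×3 = 198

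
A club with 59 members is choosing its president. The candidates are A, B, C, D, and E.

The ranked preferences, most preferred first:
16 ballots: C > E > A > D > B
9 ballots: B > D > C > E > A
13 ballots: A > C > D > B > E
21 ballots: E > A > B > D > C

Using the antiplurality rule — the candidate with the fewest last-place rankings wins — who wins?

Last-place votes: A 9, B 16, C 21, D 0, E 13.

D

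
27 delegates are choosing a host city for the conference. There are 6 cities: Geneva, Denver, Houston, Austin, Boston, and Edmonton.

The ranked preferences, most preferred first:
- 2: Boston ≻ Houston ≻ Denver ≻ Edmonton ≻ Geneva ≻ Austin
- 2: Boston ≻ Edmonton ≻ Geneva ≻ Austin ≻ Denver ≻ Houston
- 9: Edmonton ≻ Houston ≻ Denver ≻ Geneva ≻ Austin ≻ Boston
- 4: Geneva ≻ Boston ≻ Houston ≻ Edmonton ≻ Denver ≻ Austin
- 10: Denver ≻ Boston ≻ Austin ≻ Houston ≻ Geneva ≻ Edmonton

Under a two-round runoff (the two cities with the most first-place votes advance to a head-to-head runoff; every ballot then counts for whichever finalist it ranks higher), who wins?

Round 1 first-place votes: Geneva 4, Denver 10, Houston 0, Austin 0, Boston 4, Edmonton 9. Denver and Edmonton advance.
Runoff: Denver is ranked above Edmonton on 12 ballots, Edmonton above Denver on 15.

Edmonton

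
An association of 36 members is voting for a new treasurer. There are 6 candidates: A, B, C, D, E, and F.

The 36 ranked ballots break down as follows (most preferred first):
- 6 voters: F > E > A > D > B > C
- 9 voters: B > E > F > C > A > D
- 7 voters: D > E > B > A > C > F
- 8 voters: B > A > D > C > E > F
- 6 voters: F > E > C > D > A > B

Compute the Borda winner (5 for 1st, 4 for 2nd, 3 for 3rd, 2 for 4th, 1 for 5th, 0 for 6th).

E

A: 6×3 + 9×1 + 7×2 + 8×4 + 6×1 = 79
B: 6×1 + 9×5 + 7×3 + 8×5 + 6×0 = 112
C: 6×0 + 9×2 + 7×1 + 8×2 + 6×3 = 59
D: 6×2 + 9×0 + 7×5 + 8×3 + 6×2 = 83
E: 6×4 + 9×4 + 7×4 + 8×1 + 6×4 = 120
F: 6×5 + 9×3 + 7×0 + 8×0 + 6×5 = 87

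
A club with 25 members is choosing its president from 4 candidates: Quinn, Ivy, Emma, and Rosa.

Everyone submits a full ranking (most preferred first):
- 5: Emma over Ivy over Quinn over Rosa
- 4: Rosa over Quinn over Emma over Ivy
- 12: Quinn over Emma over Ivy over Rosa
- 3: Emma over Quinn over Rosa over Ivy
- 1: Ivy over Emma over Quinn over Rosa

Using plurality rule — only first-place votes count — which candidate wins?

First-place votes: Quinn 12, Ivy 1, Emma 8, Rosa 4.

Quinn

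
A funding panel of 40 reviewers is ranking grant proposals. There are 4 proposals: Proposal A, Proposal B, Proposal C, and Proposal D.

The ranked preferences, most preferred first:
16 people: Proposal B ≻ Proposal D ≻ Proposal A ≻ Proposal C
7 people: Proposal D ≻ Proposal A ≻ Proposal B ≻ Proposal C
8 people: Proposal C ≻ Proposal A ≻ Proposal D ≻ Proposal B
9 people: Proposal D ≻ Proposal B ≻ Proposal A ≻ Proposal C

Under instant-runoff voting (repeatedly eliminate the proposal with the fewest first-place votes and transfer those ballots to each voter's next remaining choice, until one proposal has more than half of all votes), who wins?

Proposal D

Round 1: Proposal A 0, Proposal B 16, Proposal C 8, Proposal D 16. Proposal A eliminated.
Round 2: Proposal B 16, Proposal C 8, Proposal D 16. Proposal C eliminated.
Round 3: Proposal B 16, Proposal D 24. Proposal D has a majority (≥21).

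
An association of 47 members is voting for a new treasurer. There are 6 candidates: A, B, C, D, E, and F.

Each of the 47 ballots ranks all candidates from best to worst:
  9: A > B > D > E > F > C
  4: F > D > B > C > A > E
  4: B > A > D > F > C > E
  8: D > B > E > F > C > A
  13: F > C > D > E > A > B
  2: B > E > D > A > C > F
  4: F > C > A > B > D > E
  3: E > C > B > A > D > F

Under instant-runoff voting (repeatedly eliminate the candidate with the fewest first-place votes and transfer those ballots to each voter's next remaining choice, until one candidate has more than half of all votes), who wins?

B

Round 1: A 9, B 6, C 0, D 8, E 3, F 21. C eliminated.
Round 2: A 9, B 6, D 8, E 3, F 21. E eliminated.
Round 3: A 9, B 9, D 8, F 21. D eliminated.
Round 4: A 9, B 17, F 21. A eliminated.
Round 5: B 26, F 21. B has a majority (≥24).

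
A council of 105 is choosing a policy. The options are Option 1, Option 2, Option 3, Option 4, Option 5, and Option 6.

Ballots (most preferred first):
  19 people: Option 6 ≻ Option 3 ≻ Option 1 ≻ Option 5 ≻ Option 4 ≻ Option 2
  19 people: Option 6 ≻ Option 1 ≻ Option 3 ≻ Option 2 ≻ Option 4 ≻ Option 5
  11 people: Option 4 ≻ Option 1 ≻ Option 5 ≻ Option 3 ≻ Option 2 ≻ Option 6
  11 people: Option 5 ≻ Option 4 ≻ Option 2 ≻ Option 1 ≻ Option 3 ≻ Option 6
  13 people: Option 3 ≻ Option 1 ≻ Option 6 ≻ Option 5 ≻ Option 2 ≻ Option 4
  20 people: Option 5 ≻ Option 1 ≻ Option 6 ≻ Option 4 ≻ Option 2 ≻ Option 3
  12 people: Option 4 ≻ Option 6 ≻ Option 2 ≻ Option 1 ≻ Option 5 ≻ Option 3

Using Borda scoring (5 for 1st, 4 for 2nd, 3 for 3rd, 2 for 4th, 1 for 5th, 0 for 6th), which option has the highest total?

Option 1

Option 1: 19×3 + 19×4 + 11×4 + 11×2 + 13×4 + 20×4 + 12×2 = 355
Option 2: 19×0 + 19×2 + 11×1 + 11×3 + 13×1 + 20×1 + 12×3 = 151
Option 3: 19×4 + 19×3 + 11×2 + 11×1 + 13×5 + 20×0 + 12×0 = 231
Option 4: 19×1 + 19×1 + 11×5 + 11×4 + 13×0 + 20×2 + 12×5 = 237
Option 5: 19×2 + 19×0 + 11×3 + 11×5 + 13×2 + 20×5 + 12×1 = 264
Option 6: 19×5 + 19×5 + 11×0 + 11×0 + 13×3 + 20×3 + 12×4 = 337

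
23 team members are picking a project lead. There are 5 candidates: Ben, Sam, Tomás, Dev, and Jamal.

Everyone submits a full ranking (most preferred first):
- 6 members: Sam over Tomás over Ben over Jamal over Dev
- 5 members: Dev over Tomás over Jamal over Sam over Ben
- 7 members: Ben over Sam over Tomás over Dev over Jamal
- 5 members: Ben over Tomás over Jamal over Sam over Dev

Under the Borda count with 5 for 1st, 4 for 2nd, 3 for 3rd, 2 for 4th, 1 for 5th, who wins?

Ben: 6×3 + 5×1 + 7×5 + 5×5 = 83
Sam: 6×5 + 5×2 + 7×4 + 5×2 = 78
Tomás: 6×4 + 5×4 + 7×3 + 5×4 = 85
Dev: 6×1 + 5×5 + 7×2 + 5×1 = 50
Jamal: 6×2 + 5×3 + 7×1 + 5×3 = 49

Tomás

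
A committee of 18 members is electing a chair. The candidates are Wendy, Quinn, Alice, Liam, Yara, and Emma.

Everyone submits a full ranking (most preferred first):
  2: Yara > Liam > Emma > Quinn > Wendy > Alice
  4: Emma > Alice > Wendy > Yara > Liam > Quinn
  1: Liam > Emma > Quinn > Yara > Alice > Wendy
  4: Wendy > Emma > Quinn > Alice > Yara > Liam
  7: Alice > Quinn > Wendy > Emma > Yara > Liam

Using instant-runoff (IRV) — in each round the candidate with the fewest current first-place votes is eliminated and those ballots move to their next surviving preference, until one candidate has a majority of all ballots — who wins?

Round 1: Wendy 4, Quinn 0, Alice 7, Liam 1, Yara 2, Emma 4. Quinn eliminated.
Round 2: Wendy 4, Alice 7, Liam 1, Yara 2, Emma 4. Liam eliminated.
Round 3: Wendy 4, Alice 7, Yara 2, Emma 5. Yara eliminated.
Round 4: Wendy 4, Alice 7, Emma 7. Wendy eliminated.
Round 5: Alice 7, Emma 11. Emma has a majority (≥10).

Emma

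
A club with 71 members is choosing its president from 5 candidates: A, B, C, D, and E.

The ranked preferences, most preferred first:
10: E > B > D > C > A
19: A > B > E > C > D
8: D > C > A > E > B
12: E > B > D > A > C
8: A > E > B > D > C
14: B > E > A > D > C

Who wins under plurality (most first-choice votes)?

First-place votes: A 27, B 14, C 0, D 8, E 22.

A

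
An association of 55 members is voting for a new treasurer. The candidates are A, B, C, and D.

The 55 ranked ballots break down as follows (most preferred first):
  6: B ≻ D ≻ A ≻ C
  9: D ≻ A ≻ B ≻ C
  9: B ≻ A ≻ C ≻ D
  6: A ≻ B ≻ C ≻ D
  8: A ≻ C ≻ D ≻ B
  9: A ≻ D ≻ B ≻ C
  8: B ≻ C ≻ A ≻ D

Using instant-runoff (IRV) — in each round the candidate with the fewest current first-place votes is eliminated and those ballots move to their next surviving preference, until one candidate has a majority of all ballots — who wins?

Round 1: A 23, B 23, C 0, D 9. C eliminated.
Round 2: A 23, B 23, D 9. D eliminated.
Round 3: A 32, B 23. A has a majority (≥28).

A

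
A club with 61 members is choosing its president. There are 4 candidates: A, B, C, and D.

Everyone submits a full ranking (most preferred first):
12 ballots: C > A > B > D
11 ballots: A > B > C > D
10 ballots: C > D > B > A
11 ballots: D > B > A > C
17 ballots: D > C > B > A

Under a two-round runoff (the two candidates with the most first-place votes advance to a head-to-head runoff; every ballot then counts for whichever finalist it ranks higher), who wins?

C

Round 1 first-place votes: A 11, B 0, C 22, D 28. D and C advance.
Runoff: D is ranked above C on 28 ballots, C above D on 33.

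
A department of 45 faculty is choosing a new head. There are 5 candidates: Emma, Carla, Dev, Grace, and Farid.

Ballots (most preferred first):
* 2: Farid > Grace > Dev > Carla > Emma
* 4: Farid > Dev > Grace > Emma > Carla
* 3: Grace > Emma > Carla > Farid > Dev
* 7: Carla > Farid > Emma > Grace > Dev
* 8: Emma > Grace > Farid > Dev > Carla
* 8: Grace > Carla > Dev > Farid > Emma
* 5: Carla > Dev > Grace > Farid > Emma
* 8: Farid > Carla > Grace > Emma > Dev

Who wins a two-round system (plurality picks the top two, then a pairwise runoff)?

Round 1 first-place votes: Emma 8, Carla 12, Dev 0, Grace 11, Farid 14. Farid and Carla advance.
Runoff: Farid is ranked above Carla on 22 ballots, Carla above Farid on 23.

Carla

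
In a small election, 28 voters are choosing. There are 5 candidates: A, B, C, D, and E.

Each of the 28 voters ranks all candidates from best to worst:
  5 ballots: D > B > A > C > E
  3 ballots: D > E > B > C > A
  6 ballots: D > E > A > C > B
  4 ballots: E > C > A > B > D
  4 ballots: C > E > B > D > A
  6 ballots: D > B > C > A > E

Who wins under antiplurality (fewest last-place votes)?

Last-place votes: A 7, B 6, C 0, D 4, E 11.

C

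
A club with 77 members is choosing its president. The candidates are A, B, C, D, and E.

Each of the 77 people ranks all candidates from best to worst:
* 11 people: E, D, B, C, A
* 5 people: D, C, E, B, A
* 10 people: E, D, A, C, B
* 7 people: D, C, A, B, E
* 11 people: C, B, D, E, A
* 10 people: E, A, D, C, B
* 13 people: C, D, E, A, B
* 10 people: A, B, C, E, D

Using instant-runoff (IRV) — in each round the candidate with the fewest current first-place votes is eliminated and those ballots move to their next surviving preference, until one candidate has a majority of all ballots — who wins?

Round 1: A 10, B 0, C 24, D 12, E 31. B eliminated.
Round 2: A 10, C 24, D 12, E 31. A eliminated.
Round 3: C 34, D 12, E 31. D eliminated.
Round 4: C 46, E 31. C has a majority (≥39).

C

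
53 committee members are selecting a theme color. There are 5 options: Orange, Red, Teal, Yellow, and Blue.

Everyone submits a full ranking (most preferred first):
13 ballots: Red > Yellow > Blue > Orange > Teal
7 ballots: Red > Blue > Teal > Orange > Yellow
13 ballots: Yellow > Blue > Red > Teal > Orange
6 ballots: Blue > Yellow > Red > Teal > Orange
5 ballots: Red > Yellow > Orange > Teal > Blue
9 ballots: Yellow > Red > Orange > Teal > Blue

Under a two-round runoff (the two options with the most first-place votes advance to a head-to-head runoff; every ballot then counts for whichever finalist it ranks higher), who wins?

Round 1 first-place votes: Orange 0, Red 25, Teal 0, Yellow 22, Blue 6. Red and Yellow advance.
Runoff: Red is ranked above Yellow on 25 ballots, Yellow above Red on 28.

Yellow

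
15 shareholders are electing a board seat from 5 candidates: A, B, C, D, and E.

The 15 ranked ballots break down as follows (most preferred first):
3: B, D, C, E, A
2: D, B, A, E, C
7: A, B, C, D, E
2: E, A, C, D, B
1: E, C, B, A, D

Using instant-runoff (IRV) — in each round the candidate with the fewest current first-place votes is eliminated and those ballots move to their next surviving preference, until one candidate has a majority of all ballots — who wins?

Round 1: A 7, B 3, C 0, D 2, E 3. C eliminated.
Round 2: A 7, B 3, D 2, E 3. D eliminated.
Round 3: A 7, B 5, E 3. E eliminated.
Round 4: A 9, B 6. A has a majority (≥8).

A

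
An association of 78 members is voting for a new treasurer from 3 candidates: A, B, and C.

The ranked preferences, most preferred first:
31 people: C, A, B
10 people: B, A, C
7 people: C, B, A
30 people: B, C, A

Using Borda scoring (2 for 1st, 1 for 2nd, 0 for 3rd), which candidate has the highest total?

C

A: 31×1 + 10×1 + 7×0 + 30×0 = 41
B: 31×0 + 10×2 + 7×1 + 30×2 = 87
C: 31×2 + 10×0 + 7×2 + 30×1 = 106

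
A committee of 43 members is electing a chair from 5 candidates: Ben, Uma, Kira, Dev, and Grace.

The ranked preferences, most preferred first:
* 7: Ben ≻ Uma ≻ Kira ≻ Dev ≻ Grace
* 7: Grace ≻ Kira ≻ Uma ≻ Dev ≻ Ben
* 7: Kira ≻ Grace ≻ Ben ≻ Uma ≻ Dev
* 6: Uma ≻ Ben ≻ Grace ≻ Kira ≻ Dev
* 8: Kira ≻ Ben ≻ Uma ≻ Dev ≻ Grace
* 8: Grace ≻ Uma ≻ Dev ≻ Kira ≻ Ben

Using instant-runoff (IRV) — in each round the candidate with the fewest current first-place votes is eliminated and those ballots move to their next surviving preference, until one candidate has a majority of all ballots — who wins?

Kira

Round 1: Ben 7, Uma 6, Kira 15, Dev 0, Grace 15. Dev eliminated.
Round 2: Ben 7, Uma 6, Kira 15, Grace 15. Uma eliminated.
Round 3: Ben 13, Kira 15, Grace 15. Ben eliminated.
Round 4: Kira 22, Grace 21. Kira has a majority (≥22).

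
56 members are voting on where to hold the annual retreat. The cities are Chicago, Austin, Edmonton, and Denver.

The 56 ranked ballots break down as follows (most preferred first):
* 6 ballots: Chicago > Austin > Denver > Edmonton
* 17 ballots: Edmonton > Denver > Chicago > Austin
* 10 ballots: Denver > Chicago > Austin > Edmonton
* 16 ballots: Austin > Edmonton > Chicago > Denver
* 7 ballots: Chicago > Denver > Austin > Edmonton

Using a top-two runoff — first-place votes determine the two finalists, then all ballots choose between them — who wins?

Round 1 first-place votes: Chicago 13, Austin 16, Edmonton 17, Denver 10. Edmonton and Austin advance.
Runoff: Edmonton is ranked above Austin on 17 ballots, Austin above Edmonton on 39.

Austin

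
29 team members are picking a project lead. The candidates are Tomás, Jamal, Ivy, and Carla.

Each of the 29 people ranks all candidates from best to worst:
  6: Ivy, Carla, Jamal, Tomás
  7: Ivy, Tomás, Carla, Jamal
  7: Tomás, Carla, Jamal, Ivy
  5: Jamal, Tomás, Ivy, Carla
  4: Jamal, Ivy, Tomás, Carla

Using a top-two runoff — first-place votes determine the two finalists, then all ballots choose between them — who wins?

Jamal

Round 1 first-place votes: Tomás 7, Jamal 9, Ivy 13, Carla 0. Ivy and Jamal advance.
Runoff: Ivy is ranked above Jamal on 13 ballots, Jamal above Ivy on 16.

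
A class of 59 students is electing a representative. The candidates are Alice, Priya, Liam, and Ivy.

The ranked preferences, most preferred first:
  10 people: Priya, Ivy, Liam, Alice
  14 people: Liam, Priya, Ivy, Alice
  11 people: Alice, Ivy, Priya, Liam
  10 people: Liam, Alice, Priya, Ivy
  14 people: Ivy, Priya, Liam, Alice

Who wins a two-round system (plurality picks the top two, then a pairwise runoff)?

Round 1 first-place votes: Alice 11, Priya 10, Liam 24, Ivy 14. Liam and Ivy advance.
Runoff: Liam is ranked above Ivy on 24 ballots, Ivy above Liam on 35.

Ivy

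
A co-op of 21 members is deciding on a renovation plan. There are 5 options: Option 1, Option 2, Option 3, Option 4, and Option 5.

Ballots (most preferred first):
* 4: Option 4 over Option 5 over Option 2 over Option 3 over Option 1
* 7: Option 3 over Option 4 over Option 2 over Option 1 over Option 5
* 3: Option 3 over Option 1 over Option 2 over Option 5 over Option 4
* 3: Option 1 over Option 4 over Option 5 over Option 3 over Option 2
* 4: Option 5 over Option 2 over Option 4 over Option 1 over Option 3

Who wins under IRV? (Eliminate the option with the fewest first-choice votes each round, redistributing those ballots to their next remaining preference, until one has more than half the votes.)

Option 4

Round 1: Option 1 3, Option 2 0, Option 3 10, Option 4 4, Option 5 4. Option 2 eliminated.
Round 2: Option 1 3, Option 3 10, Option 4 4, Option 5 4. Option 1 eliminated.
Round 3: Option 3 10, Option 4 7, Option 5 4. Option 5 eliminated.
Round 4: Option 3 10, Option 4 11. Option 4 has a majority (≥11).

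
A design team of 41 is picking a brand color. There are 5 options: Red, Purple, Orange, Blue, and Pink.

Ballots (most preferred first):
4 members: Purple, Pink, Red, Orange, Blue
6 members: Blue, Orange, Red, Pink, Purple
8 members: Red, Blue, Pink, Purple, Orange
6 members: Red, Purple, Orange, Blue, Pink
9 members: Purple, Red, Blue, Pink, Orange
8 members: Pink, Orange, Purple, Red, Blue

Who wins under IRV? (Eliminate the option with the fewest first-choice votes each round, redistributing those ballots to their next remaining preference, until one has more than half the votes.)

Round 1: Red 14, Purple 13, Orange 0, Blue 6, Pink 8. Orange eliminated.
Round 2: Red 14, Purple 13, Blue 6, Pink 8. Blue eliminated.
Round 3: Red 20, Purple 13, Pink 8. Pink eliminated.
Round 4: Red 20, Purple 21. Purple has a majority (≥21).

Purple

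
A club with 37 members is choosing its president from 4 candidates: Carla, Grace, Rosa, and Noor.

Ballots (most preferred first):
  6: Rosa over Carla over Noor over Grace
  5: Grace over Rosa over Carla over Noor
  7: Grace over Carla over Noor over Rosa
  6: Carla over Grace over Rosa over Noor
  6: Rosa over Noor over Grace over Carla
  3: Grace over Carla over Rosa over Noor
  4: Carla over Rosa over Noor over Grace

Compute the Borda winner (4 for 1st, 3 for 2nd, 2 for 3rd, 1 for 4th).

Carla: 6×3 + 5×2 + 7×3 + 6×4 + 6×1 + 3×3 + 4×4 = 104
Grace: 6×1 + 5×4 + 7×4 + 6×3 + 6×2 + 3×4 + 4×1 = 100
Rosa: 6×4 + 5×3 + 7×1 + 6×2 + 6×4 + 3×2 + 4×3 = 100
Noor: 6×2 + 5×1 + 7×2 + 6×1 + 6×3 + 3×1 + 4×2 = 66

Carla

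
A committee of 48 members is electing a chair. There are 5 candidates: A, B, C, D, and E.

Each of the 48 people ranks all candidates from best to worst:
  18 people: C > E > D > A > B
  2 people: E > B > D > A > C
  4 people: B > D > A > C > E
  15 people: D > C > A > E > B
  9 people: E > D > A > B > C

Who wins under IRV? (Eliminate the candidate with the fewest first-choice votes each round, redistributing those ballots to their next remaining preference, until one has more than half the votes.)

D

Round 1: A 0, B 4, C 18, D 15, E 11. A eliminated.
Round 2: B 4, C 18, D 15, E 11. B eliminated.
Round 3: C 18, D 19, E 11. E eliminated.
Round 4: C 18, D 30. D has a majority (≥25).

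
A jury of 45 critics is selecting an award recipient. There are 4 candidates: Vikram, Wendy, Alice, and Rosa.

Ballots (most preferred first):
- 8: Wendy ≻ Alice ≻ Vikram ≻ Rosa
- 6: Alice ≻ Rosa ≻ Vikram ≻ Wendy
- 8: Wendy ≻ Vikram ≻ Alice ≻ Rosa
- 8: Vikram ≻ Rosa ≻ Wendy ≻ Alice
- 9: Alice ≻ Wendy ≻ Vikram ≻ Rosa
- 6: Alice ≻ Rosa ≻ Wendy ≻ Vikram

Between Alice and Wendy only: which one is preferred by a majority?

Wendy

Alice is ranked above Wendy on 21 ballots; Wendy above Alice on 24.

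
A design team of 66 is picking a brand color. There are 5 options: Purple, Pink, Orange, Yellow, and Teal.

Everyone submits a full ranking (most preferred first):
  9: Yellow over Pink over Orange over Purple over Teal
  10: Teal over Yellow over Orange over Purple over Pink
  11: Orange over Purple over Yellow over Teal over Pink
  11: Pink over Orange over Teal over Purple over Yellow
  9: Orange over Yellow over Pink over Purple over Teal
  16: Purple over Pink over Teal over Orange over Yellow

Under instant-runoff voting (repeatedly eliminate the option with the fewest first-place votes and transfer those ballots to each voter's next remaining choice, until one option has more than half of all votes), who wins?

Pink

Round 1: Purple 16, Pink 11, Orange 20, Yellow 9, Teal 10. Yellow eliminated.
Round 2: Purple 16, Pink 20, Orange 20, Teal 10. Teal eliminated.
Round 3: Purple 16, Pink 20, Orange 30. Purple eliminated.
Round 4: Pink 36, Orange 30. Pink has a majority (≥34).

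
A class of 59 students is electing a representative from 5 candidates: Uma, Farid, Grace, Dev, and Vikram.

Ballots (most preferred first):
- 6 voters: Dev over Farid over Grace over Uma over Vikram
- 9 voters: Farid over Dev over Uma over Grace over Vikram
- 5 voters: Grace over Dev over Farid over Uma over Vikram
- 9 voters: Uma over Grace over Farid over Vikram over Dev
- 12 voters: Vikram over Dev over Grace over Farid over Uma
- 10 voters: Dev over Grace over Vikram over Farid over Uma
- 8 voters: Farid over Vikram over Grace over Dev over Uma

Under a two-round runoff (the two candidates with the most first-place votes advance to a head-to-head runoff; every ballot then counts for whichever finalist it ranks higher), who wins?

Round 1 first-place votes: Uma 9, Farid 17, Grace 5, Dev 16, Vikram 12. Farid and Dev advance.
Runoff: Farid is ranked above Dev on 26 ballots, Dev above Farid on 33.

Dev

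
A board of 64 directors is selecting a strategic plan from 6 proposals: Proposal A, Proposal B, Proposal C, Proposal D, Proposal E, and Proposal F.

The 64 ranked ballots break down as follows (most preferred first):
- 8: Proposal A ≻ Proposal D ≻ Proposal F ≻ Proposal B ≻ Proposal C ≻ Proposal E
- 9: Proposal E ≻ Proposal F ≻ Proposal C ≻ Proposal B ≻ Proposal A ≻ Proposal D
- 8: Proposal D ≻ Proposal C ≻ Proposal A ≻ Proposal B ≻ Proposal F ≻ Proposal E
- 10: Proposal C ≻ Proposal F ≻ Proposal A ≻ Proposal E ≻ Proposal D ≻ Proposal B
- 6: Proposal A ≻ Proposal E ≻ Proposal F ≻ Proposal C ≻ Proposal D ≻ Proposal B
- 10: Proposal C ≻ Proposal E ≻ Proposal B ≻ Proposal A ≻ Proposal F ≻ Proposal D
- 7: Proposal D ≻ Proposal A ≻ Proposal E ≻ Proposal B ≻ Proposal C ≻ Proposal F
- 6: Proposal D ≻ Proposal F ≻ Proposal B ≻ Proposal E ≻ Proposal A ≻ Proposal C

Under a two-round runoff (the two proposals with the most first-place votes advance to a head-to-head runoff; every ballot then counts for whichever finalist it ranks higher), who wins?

Round 1 first-place votes: Proposal A 14, Proposal B 0, Proposal C 20, Proposal D 21, Proposal E 9, Proposal F 0. Proposal D and Proposal C advance.
Runoff: Proposal D is ranked above Proposal C on 29 ballots, Proposal C above Proposal D on 35.

Proposal C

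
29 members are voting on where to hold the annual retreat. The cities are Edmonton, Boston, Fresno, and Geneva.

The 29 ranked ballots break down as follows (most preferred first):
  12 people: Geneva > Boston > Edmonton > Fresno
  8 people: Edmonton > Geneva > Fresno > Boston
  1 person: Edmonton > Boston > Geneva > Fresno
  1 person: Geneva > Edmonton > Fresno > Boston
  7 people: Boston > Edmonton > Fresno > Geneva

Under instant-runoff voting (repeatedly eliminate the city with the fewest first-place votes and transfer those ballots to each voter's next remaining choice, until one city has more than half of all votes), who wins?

Round 1: Edmonton 9, Boston 7, Fresno 0, Geneva 13. Fresno eliminated.
Round 2: Edmonton 9, Boston 7, Geneva 13. Boston eliminated.
Round 3: Edmonton 16, Geneva 13. Edmonton has a majority (≥15).

Edmonton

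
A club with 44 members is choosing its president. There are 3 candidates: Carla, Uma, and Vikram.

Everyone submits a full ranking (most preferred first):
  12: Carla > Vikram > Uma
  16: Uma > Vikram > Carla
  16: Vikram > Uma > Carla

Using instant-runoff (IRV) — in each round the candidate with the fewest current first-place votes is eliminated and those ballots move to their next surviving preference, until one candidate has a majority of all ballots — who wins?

Round 1: Carla 12, Uma 16, Vikram 16. Carla eliminated.
Round 2: Uma 16, Vikram 28. Vikram has a majority (≥23).

Vikram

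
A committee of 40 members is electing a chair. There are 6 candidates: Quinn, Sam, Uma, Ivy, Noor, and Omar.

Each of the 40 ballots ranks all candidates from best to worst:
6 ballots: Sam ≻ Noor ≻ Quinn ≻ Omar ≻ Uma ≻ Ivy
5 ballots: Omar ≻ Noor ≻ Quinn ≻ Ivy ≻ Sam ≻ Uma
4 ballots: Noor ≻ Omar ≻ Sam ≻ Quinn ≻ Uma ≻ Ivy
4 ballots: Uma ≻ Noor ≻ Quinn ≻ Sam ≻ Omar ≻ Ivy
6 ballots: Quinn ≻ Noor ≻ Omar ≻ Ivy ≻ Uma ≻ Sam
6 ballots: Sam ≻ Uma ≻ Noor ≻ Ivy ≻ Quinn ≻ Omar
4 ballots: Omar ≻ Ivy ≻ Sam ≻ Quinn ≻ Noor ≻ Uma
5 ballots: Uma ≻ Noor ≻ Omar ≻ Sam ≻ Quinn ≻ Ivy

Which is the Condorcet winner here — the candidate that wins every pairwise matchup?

Noor

Noor vs Quinn: 30–10
Noor vs Sam: 24–16
Noor vs Uma: 25–15
Noor vs Ivy: 36–4
Noor vs Omar: 31–9
Noor beats every other candidate.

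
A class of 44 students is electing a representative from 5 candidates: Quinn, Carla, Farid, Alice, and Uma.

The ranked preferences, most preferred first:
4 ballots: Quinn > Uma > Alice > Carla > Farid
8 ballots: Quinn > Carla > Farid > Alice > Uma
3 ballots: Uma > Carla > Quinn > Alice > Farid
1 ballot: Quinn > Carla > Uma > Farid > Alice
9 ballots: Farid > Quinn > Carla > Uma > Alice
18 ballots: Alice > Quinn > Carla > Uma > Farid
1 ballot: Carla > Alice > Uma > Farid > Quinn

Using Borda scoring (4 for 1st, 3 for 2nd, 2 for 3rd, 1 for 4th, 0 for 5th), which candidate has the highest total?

Quinn

Quinn: 4×4 + 8×4 + 3×2 + 1×4 + 9×3 + 18×3 + 1×0 = 139
Carla: 4×1 + 8×3 + 3×3 + 1×3 + 9×2 + 18×2 + 1×4 = 98
Farid: 4×0 + 8×2 + 3×0 + 1×1 + 9×4 + 18×0 + 1×1 = 54
Alice: 4×2 + 8×1 + 3×1 + 1×0 + 9×0 + 18×4 + 1×3 = 94
Uma: 4×3 + 8×0 + 3×4 + 1×2 + 9×1 + 18×1 + 1×2 = 55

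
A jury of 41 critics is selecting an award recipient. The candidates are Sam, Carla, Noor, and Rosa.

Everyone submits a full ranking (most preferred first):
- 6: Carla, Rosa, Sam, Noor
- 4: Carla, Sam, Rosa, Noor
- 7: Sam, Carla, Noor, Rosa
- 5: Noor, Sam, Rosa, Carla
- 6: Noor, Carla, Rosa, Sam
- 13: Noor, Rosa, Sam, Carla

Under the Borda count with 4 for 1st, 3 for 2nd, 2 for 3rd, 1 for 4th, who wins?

Sam: 6×2 + 4×3 + 7×4 + 5×3 + 6×1 + 13×2 = 99
Carla: 6×4 + 4×4 + 7×3 + 5×1 + 6×3 + 13×1 = 97
Noor: 6×1 + 4×1 + 7×2 + 5×4 + 6×4 + 13×4 = 120
Rosa: 6×3 + 4×2 + 7×1 + 5×2 + 6×2 + 13×3 = 94

Noor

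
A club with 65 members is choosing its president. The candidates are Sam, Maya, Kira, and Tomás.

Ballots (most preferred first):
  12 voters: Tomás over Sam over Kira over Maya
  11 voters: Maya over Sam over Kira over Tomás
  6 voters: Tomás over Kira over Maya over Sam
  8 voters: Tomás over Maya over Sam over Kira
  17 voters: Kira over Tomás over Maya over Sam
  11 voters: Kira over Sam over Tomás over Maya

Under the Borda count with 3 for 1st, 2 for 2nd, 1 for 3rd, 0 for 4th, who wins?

Tomás

Sam: 12×2 + 11×2 + 6×0 + 8×1 + 17×0 + 11×2 = 76
Maya: 12×0 + 11×3 + 6×1 + 8×2 + 17×1 + 11×0 = 72
Kira: 12×1 + 11×1 + 6×2 + 8×0 + 17×3 + 11×3 = 119
Tomás: 12×3 + 11×0 + 6×3 + 8×3 + 17×2 + 11×1 = 123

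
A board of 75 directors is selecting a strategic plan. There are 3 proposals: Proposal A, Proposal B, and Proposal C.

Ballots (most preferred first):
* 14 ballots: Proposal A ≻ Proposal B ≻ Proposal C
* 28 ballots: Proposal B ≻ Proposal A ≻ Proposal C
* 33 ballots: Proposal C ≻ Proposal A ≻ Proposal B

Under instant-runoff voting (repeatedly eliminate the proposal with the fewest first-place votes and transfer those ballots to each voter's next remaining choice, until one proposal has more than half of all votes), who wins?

Proposal B

Round 1: Proposal A 14, Proposal B 28, Proposal C 33. Proposal A eliminated.
Round 2: Proposal B 42, Proposal C 33. Proposal B has a majority (≥38).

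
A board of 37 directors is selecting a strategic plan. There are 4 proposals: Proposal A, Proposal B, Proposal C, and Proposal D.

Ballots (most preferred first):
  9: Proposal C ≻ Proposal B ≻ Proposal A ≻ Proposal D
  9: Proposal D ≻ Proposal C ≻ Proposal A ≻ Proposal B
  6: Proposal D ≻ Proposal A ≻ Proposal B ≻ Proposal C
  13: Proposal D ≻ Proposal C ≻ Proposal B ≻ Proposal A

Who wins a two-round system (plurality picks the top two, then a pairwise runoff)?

Proposal D

Round 1 first-place votes: Proposal A 0, Proposal B 0, Proposal C 9, Proposal D 28. Proposal D and Proposal C advance.
Runoff: Proposal D is ranked above Proposal C on 28 ballots, Proposal C above Proposal D on 9.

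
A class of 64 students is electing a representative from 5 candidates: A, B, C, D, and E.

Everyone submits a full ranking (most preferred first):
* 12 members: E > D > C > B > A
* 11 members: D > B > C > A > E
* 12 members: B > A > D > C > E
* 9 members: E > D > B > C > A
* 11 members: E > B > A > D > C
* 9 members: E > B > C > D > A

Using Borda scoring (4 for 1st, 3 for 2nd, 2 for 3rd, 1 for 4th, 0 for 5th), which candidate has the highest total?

A: 12×0 + 11×1 + 12×3 + 9×0 + 11×2 + 9×0 = 69
B: 12×1 + 11×3 + 12×4 + 9×2 + 11×3 + 9×3 = 171
C: 12×2 + 11×2 + 12×1 + 9×1 + 11×0 + 9×2 = 85
D: 12×3 + 11×4 + 12×2 + 9×3 + 11×1 + 9×1 = 151
E: 12×4 + 11×0 + 12×0 + 9×4 + 11×4 + 9×4 = 164

B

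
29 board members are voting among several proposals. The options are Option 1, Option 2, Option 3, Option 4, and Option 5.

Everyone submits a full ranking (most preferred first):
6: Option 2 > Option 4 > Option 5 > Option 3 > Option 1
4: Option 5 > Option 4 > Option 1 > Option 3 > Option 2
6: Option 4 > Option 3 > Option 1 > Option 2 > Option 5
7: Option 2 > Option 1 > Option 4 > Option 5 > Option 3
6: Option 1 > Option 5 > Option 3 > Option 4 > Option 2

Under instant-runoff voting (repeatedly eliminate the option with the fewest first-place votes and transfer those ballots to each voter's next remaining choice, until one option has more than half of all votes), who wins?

Round 1: Option 1 6, Option 2 13, Option 3 0, Option 4 6, Option 5 4. Option 3 eliminated.
Round 2: Option 1 6, Option 2 13, Option 4 6, Option 5 4. Option 5 eliminated.
Round 3: Option 1 6, Option 2 13, Option 4 10. Option 1 eliminated.
Round 4: Option 2 13, Option 4 16. Option 4 has a majority (≥15).

Option 4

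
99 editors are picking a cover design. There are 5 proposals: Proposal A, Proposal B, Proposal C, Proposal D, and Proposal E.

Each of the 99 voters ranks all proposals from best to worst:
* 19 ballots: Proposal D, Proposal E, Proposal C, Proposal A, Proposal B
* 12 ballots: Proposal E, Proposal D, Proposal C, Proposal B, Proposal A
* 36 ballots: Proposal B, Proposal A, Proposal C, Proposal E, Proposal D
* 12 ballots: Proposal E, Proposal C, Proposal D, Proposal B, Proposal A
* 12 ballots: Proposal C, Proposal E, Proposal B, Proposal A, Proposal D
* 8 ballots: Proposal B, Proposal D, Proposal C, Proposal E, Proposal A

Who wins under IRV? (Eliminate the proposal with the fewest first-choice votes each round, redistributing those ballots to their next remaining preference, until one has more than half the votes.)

Round 1: Proposal A 0, Proposal B 44, Proposal C 12, Proposal D 19, Proposal E 24. Proposal A eliminated.
Round 2: Proposal B 44, Proposal C 12, Proposal D 19, Proposal E 24. Proposal C eliminated.
Round 3: Proposal B 44, Proposal D 19, Proposal E 36. Proposal D eliminated.
Round 4: Proposal B 44, Proposal E 55. Proposal E has a majority (≥50).

Proposal E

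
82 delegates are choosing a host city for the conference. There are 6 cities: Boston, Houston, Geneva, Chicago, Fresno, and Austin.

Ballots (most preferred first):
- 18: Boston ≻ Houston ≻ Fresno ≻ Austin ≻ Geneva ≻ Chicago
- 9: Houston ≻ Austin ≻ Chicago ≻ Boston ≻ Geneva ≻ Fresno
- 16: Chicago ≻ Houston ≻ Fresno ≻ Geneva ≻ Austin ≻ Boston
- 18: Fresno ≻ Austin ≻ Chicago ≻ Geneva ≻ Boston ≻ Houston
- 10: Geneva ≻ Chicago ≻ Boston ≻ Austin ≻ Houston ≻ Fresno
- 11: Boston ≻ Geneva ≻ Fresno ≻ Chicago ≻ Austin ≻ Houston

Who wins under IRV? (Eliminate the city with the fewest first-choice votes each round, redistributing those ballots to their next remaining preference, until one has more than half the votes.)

Chicago

Round 1: Boston 29, Houston 9, Geneva 10, Chicago 16, Fresno 18, Austin 0. Austin eliminated.
Round 2: Boston 29, Houston 9, Geneva 10, Chicago 16, Fresno 18. Houston eliminated.
Round 3: Boston 29, Geneva 10, Chicago 25, Fresno 18. Geneva eliminated.
Round 4: Boston 29, Chicago 35, Fresno 18. Fresno eliminated.
Round 5: Boston 29, Chicago 53. Chicago has a majority (≥42).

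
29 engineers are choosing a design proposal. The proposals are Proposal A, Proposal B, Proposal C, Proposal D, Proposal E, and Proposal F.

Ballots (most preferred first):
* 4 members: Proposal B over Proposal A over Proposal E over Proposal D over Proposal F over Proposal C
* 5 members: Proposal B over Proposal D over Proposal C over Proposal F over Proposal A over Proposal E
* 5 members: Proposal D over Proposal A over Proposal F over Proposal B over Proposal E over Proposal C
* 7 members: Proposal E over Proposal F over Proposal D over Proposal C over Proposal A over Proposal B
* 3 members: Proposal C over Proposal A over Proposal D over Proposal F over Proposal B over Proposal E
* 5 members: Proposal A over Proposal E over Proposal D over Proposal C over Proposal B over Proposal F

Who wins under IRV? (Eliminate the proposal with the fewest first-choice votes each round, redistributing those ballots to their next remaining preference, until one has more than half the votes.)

Round 1: Proposal A 5, Proposal B 9, Proposal C 3, Proposal D 5, Proposal E 7, Proposal F 0. Proposal F eliminated.
Round 2: Proposal A 5, Proposal B 9, Proposal C 3, Proposal D 5, Proposal E 7. Proposal C eliminated.
Round 3: Proposal A 8, Proposal B 9, Proposal D 5, Proposal E 7. Proposal D eliminated.
Round 4: Proposal A 13, Proposal B 9, Proposal E 7. Proposal E eliminated.
Round 5: Proposal A 20, Proposal B 9. Proposal A has a majority (≥15).

Proposal A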